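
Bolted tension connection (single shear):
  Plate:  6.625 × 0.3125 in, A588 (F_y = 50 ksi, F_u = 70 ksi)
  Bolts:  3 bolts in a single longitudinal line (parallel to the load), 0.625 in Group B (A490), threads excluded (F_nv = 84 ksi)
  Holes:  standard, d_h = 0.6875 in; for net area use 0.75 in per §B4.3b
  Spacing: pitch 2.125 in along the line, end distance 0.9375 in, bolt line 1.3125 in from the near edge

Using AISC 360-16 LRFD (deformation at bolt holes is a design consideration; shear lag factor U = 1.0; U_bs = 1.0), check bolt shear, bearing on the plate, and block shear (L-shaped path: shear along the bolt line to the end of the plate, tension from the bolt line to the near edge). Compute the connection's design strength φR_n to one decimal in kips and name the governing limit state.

48.0 kips (block shear governs)

Bolt shear: A_b = π(0.625)²/4 = 0.3068 in². φR_n = 0.75 × 84 × 0.3068 × 3 × 1 = 58.0 kips.
Bearing (0.3125 in plate, F_u = 70 ksi): end bolts L_c = 0.9375 − 0.6875/2 = 0.59375, R_n = min(1.2×0.59375×0.3125×70, 2.4×0.625×0.3125×70) = 15.586 kips/bolt; interior L_c = 2.125 − 0.6875 = 1.4375, R_n = 32.813 kips/bolt. φR_n = 0.75 × (1×15.586 + 2×32.813) = 60.9 kips.
Block shear: shear path 1×[0.9375+2×2.125] = 1×5.1875 in, A_gv = 1.6211, A_nv = 1×(5.1875 − 2.5×0.75)×0.3125 = 1.0352 in²; tension to near edge: (1.3125 − 0.5×0.75)×0.3125 = 0.29297 in². R_n = min(0.6×70×1.0352, 0.6×50×1.6211) + 1.0×70×0.29297 = min(43.478, 48.633) + 20.508 = 63.986 kips. φR_n = 0.75 × 63.986 = 48.0 kips.
Governing: min(58.0, 60.9, 48.0) = 48.0 kips → block shear.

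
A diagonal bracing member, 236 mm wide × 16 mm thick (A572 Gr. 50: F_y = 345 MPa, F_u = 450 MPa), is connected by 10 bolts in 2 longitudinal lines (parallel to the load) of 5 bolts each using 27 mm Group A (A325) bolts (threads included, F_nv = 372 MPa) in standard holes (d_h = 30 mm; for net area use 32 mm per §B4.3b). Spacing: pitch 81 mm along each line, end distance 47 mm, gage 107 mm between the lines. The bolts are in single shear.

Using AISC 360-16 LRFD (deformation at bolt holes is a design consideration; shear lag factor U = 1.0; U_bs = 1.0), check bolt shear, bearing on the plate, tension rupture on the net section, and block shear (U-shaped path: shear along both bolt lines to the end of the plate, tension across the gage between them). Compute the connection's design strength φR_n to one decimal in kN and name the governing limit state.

928.8 kN (net-section rupture governs)

Bolt shear: A_b = π(27)²/4 = 572.56 mm². φR_n = 0.75 × 372 × 572.56 × 10 × 1 = 1597.4 kN.
Bearing (16 mm plate, F_u = 450 MPa): end bolts L_c = 47 − 30/2 = 32, R_n = min(1.2×32×16×450, 2.4×27×16×450) = 276.48 kN/bolt; interior L_c = 81 − 30 = 51, R_n = 440.64 kN/bolt. φR_n = 0.75 × (2×276.48 + 8×440.64) = 3058.6 kN.
Tension rupture (net): A_n = (236 − 2×32)×16 = 2752 mm² (U = 1.0, A_e = A_n). φR_n = 0.75 × 450 × 2752 = 928.8 kN.
Block shear: shear path 2×[47+4×81] = 2×371 mm, A_gv = 11872, A_nv = 2×(371 − 4.5×32)×16 = 7264 mm²; tension across gage: (107 − 1×32)×16 = 1200 mm². R_n = min(0.6×450×7264, 0.6×345×11872) + 1.0×450×1200 = min(1961.3, 2457.5) + 540 = 2501.3 kN. φR_n = 0.75 × 2501.3 = 1876.0 kN.
Governing: min(1597.4, 3058.6, 928.8, 1876.0) = 928.8 kN → net-section rupture.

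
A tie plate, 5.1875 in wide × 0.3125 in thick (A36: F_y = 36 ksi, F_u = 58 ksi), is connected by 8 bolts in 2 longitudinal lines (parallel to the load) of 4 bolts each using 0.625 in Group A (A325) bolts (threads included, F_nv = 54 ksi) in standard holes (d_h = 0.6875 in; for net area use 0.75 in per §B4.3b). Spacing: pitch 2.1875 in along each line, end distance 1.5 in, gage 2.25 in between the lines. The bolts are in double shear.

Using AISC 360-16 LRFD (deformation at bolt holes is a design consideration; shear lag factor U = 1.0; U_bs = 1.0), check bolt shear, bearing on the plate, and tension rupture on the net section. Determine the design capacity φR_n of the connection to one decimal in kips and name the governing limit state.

Bolt shear: A_b = π(0.625)²/4 = 0.3068 in². φR_n = 0.75 × 54 × 0.3068 × 8 × 2 = 198.8 kips.
Bearing (0.3125 in plate, F_u = 58 ksi): end bolts L_c = 1.5 − 0.6875/2 = 1.15625, R_n = min(1.2×1.15625×0.3125×58, 2.4×0.625×0.3125×58) = 25.148 kips/bolt; interior L_c = 2.1875 − 0.6875 = 1.5, R_n = 27.188 kips/bolt. φR_n = 0.75 × (2×25.148 + 6×27.188) = 160.1 kips.
Tension rupture (net): A_n = (5.1875 − 2×0.75)×0.3125 = 1.1523 in² (U = 1.0, A_e = A_n). φR_n = 0.75 × 58 × 1.1523 = 50.1 kips.
Governing: min(198.8, 160.1, 50.1) = 50.1 kips → net-section rupture.

50.1 kips (net-section rupture governs)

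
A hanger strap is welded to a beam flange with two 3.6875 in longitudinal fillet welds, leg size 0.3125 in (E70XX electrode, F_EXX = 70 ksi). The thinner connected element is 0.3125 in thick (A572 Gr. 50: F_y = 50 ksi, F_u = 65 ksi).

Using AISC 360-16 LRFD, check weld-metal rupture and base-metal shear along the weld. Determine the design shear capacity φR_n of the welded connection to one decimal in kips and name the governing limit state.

Weld metal: throat = 0.707×0.3125 = 0.22094 in, L = 2×3.6875 = 7.375 in. φR_n = 0.75 × 0.6 × 70 × 0.22094 × 7.375 = 51.3 kips.
Base metal shear (0.3125 in plate): yield φR_n = 1.0×0.6×50×0.3125×7.375 = 69.1 kips; rupture φR_n = 0.75×0.6×65×0.3125×7.375 = 67.4 kips; take 67.4 kips (rupture).
Governing: min(51.3, 67.4) = 51.3 kips → weld metal.

51.3 kips (weld metal governs)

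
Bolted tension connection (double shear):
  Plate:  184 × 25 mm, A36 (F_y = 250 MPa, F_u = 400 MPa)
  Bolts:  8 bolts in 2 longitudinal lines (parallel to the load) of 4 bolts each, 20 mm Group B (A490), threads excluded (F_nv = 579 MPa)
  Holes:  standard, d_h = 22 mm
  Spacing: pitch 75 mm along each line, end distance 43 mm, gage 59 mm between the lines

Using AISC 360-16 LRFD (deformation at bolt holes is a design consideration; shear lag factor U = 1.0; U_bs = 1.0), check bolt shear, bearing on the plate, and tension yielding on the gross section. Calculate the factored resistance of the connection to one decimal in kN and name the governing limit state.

Bolt shear: A_b = π(20)²/4 = 314.16 mm². φR_n = 0.75 × 579 × 314.16 × 8 × 2 = 2182.8 kN.
Bearing (25 mm plate, F_u = 400 MPa): end bolts L_c = 43 − 22/2 = 32, R_n = min(1.2×32×25×400, 2.4×20×25×400) = 384 kN/bolt; interior L_c = 75 − 22 = 53, R_n = 480 kN/bolt. φR_n = 0.75 × (2×384 + 6×480) = 2736.0 kN.
Tension yield (gross): A_g = 184×25 = 4600 mm². φR_n = 0.90 × 250 × 4600 = 1035.0 kN.
Governing: min(2182.8, 2736.0, 1035.0) = 1035.0 kN → gross-section yield.

1035.0 kN (gross-section yield governs)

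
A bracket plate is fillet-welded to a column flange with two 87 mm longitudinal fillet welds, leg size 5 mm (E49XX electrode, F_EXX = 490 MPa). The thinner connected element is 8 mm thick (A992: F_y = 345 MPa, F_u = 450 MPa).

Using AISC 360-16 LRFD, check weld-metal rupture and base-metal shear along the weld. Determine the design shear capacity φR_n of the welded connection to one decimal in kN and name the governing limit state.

135.6 kN (weld metal governs)

Weld metal: throat = 0.707×5 = 3.535 mm, L = 2×87 = 174 mm. φR_n = 0.75 × 0.6 × 490 × 3.535 × 174 = 135.6 kN.
Base metal shear (8 mm plate): yield φR_n = 1.0×0.6×345×8×174 = 288.1 kN; rupture φR_n = 0.75×0.6×450×8×174 = 281.9 kN; take 281.9 kN (rupture).
Governing: min(135.6, 281.9) = 135.6 kN → weld metal.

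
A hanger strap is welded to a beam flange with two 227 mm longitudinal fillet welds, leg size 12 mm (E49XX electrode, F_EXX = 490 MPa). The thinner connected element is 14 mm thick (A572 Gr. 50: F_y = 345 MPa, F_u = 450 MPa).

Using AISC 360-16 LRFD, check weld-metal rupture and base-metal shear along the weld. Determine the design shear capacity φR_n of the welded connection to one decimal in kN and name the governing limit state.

Weld metal: throat = 0.707×12 = 8.484 mm, L = 2×227 = 454 mm. φR_n = 0.75 × 0.6 × 490 × 8.484 × 454 = 849.3 kN.
Base metal shear (14 mm plate): yield φR_n = 1.0×0.6×345×14×454 = 1315.7 kN; rupture φR_n = 0.75×0.6×450×14×454 = 1287.1 kN; take 1287.1 kN (rupture).
Governing: min(849.3, 1287.1) = 849.3 kN → weld metal.

849.3 kN (weld metal governs)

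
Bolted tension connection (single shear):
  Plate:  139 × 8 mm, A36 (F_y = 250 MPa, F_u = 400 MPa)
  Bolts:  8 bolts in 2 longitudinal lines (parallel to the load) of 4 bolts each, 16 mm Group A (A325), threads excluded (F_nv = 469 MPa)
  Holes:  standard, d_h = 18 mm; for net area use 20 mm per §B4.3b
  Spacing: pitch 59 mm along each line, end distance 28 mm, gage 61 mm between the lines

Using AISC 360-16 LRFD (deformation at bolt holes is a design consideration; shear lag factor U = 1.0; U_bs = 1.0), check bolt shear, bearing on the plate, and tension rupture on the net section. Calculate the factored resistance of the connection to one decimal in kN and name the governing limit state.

Bolt shear: A_b = π(16)²/4 = 201.06 mm². φR_n = 0.75 × 469 × 201.06 × 8 × 1 = 565.8 kN.
Bearing (8 mm plate, F_u = 400 MPa): end bolts L_c = 28 − 18/2 = 19, R_n = min(1.2×19×8×400, 2.4×16×8×400) = 72.96 kN/bolt; interior L_c = 59 − 18 = 41, R_n = 122.88 kN/bolt. φR_n = 0.75 × (2×72.96 + 6×122.88) = 662.4 kN.
Tension rupture (net): A_n = (139 − 2×20)×8 = 792 mm² (U = 1.0, A_e = A_n). φR_n = 0.75 × 400 × 792 = 237.6 kN.
Governing: min(565.8, 662.4, 237.6) = 237.6 kN → net-section rupture.

237.6 kN (net-section rupture governs)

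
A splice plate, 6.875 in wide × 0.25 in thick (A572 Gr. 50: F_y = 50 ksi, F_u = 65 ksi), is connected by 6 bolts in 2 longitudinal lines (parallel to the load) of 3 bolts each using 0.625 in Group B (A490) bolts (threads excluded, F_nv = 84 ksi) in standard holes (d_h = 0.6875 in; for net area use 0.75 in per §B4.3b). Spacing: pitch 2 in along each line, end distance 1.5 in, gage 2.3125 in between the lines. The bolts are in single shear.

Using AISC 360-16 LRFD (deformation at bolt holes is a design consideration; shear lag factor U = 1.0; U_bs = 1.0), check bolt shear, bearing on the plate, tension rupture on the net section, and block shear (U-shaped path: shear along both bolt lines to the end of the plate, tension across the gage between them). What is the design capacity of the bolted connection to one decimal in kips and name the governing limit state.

65.5 kips (net-section rupture governs)

Bolt shear: A_b = π(0.625)²/4 = 0.3068 in². φR_n = 0.75 × 84 × 0.3068 × 6 × 1 = 116.0 kips.
Bearing (0.25 in plate, F_u = 65 ksi): end bolts L_c = 1.5 − 0.6875/2 = 1.15625, R_n = min(1.2×1.15625×0.25×65, 2.4×0.625×0.25×65) = 22.547 kips/bolt; interior L_c = 2 − 0.6875 = 1.3125, R_n = 24.375 kips/bolt. φR_n = 0.75 × (2×22.547 + 4×24.375) = 106.9 kips.
Tension rupture (net): A_n = (6.875 − 2×0.75)×0.25 = 1.3438 in² (U = 1.0, A_e = A_n). φR_n = 0.75 × 65 × 1.3438 = 65.5 kips.
Block shear: shear path 2×[1.5+2×2] = 2×5.5 in, A_gv = 2.75, A_nv = 2×(5.5 − 2.5×0.75)×0.25 = 1.8125 in²; tension across gage: (2.3125 − 1×0.75)×0.25 = 0.39063 in². R_n = min(0.6×65×1.8125, 0.6×50×2.75) + 1.0×65×0.39063 = min(70.688, 82.5) + 25.391 = 96.079 kips. φR_n = 0.75 × 96.079 = 72.1 kips.
Governing: min(116.0, 106.9, 65.5, 72.1) = 65.5 kips → net-section rupture.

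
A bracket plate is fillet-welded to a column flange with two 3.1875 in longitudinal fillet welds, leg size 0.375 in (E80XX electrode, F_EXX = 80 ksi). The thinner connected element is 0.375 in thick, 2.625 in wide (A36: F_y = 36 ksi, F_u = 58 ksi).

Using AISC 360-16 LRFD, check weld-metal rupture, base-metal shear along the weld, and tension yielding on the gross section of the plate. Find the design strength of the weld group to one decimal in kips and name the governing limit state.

Weld metal: throat = 0.707×0.375 = 0.26513 in, L = 2×3.1875 = 6.375 in. φR_n = 0.75 × 0.6 × 80 × 0.26513 × 6.375 = 60.8 kips.
Base metal shear (0.375 in plate): yield φR_n = 1.0×0.6×36×0.375×6.375 = 51.6 kips; rupture φR_n = 0.75×0.6×58×0.375×6.375 = 62.4 kips; take 51.6 kips (yield).
Tension yield (gross): A_g = 2.625×0.375 = 0.98438 in². φR_n = 0.90 × 36 × 0.98438 = 31.9 kips.
Governing: min(60.8, 51.6, 31.9) = 31.9 kips → gross-section yield.

31.9 kips (gross-section yield governs)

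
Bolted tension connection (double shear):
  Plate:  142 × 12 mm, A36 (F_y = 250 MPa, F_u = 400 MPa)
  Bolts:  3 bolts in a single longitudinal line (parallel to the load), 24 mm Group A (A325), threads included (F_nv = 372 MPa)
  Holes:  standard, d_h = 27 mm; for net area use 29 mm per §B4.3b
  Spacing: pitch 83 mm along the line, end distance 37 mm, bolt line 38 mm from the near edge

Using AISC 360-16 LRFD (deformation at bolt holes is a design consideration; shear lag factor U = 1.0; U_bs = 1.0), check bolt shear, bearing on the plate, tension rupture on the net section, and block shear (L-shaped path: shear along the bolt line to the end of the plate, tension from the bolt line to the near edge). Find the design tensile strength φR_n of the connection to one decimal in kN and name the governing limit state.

Bolt shear: A_b = π(24)²/4 = 452.39 mm². φR_n = 0.75 × 372 × 452.39 × 3 × 2 = 757.3 kN.
Bearing (12 mm plate, F_u = 400 MPa): end bolts L_c = 37 − 27/2 = 23.5, R_n = min(1.2×23.5×12×400, 2.4×24×12×400) = 135.36 kN/bolt; interior L_c = 83 − 27 = 56, R_n = 276.48 kN/bolt. φR_n = 0.75 × (1×135.36 + 2×276.48) = 516.2 kN.
Tension rupture (net): A_n = (142 − 1×29)×12 = 1356 mm² (U = 1.0, A_e = A_n). φR_n = 0.75 × 400 × 1356 = 406.8 kN.
Block shear: shear path 1×[37+2×83] = 1×203 mm, A_gv = 2436, A_nv = 1×(203 − 2.5×29)×12 = 1566 mm²; tension to near edge: (38 − 0.5×29)×12 = 282 mm². R_n = min(0.6×400×1566, 0.6×250×2436) + 1.0×400×282 = min(375.84, 365.4) + 112.8 = 478.2 kN. φR_n = 0.75 × 478.2 = 358.7 kN.
Governing: min(757.3, 516.2, 406.8, 358.7) = 358.7 kN → block shear.

358.7 kN (block shear governs)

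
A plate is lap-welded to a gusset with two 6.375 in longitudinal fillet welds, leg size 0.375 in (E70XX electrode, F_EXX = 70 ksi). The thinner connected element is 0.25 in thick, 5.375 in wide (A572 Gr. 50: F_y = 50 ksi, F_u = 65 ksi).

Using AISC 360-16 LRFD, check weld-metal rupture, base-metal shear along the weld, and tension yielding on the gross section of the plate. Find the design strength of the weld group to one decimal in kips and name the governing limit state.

60.5 kips (gross-section yield governs)

Weld metal: throat = 0.707×0.375 = 0.26513 in, L = 2×6.375 = 12.75 in. φR_n = 0.75 × 0.6 × 70 × 0.26513 × 12.75 = 106.5 kips.
Base metal shear (0.25 in plate): yield φR_n = 1.0×0.6×50×0.25×12.75 = 95.6 kips; rupture φR_n = 0.75×0.6×65×0.25×12.75 = 93.2 kips; take 93.2 kips (rupture).
Tension yield (gross): A_g = 5.375×0.25 = 1.3438 in². φR_n = 0.90 × 50 × 1.3438 = 60.5 kips.
Governing: min(106.5, 93.2, 60.5) = 60.5 kips → gross-section yield.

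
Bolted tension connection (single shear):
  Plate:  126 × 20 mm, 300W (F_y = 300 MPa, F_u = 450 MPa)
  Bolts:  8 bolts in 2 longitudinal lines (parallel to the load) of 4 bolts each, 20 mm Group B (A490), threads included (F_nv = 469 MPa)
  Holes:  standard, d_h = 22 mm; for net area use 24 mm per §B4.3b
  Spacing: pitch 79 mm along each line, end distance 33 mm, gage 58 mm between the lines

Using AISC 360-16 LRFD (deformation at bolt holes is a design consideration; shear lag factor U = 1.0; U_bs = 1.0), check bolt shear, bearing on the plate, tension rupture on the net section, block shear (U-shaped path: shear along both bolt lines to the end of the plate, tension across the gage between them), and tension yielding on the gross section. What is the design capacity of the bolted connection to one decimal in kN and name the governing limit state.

526.5 kN (net-section rupture governs)

Bolt shear: A_b = π(20)²/4 = 314.16 mm². φR_n = 0.75 × 469 × 314.16 × 8 × 1 = 884.0 kN.
Bearing (20 mm plate, F_u = 450 MPa): end bolts L_c = 33 − 22/2 = 22, R_n = min(1.2×22×20×450, 2.4×20×20×450) = 237.6 kN/bolt; interior L_c = 79 − 22 = 57, R_n = 432 kN/bolt. φR_n = 0.75 × (2×237.6 + 6×432) = 2300.4 kN.
Tension rupture (net): A_n = (126 − 2×24)×20 = 1560 mm² (U = 1.0, A_e = A_n). φR_n = 0.75 × 450 × 1560 = 526.5 kN.
Block shear: shear path 2×[33+3×79] = 2×270 mm, A_gv = 10800, A_nv = 2×(270 − 3.5×24)×20 = 7440 mm²; tension across gage: (58 − 1×24)×20 = 680 mm². R_n = min(0.6×450×7440, 0.6×300×10800) + 1.0×450×680 = min(2008.8, 1944) + 306 = 2250 kN. φR_n = 0.75 × 2250 = 1687.5 kN.
Tension yield (gross): A_g = 126×20 = 2520 mm². φR_n = 0.90 × 300 × 2520 = 680.4 kN.
Governing: min(884.0, 2300.4, 526.5, 1687.5, 680.4) = 526.5 kN → net-section rupture.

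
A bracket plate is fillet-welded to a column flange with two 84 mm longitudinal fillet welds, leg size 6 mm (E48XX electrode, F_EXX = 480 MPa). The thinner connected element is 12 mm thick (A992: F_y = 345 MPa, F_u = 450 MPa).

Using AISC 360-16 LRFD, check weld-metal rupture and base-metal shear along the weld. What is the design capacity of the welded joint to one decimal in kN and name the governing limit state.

Weld metal: throat = 0.707×6 = 4.242 mm, L = 2×84 = 168 mm. φR_n = 0.75 × 0.6 × 480 × 4.242 × 168 = 153.9 kN.
Base metal shear (12 mm plate): yield φR_n = 1.0×0.6×345×12×168 = 417.3 kN; rupture φR_n = 0.75×0.6×450×12×168 = 408.2 kN; take 408.2 kN (rupture).
Governing: min(153.9, 408.2) = 153.9 kN → weld metal.

153.9 kN (weld metal governs)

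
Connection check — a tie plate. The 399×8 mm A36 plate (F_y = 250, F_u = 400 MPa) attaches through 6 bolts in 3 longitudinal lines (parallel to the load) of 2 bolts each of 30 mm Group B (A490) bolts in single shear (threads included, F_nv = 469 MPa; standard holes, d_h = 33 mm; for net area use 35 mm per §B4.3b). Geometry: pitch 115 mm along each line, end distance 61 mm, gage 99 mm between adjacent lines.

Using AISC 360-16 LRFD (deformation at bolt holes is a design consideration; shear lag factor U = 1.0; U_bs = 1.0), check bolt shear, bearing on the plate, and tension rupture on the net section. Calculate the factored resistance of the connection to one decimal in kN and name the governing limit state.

705.6 kN (net-section rupture governs)

Bolt shear: A_b = π(30)²/4 = 706.86 mm². φR_n = 0.75 × 469 × 706.86 × 6 × 1 = 1491.8 kN.
Bearing (8 mm plate, F_u = 400 MPa): end bolts L_c = 61 − 33/2 = 44.5, R_n = min(1.2×44.5×8×400, 2.4×30×8×400) = 170.88 kN/bolt; interior L_c = 115 − 33 = 82, R_n = 230.4 kN/bolt. φR_n = 0.75 × (3×170.88 + 3×230.4) = 902.9 kN.
Tension rupture (net): A_n = (399 − 3×35)×8 = 2352 mm² (U = 1.0, A_e = A_n). φR_n = 0.75 × 400 × 2352 = 705.6 kN.
Governing: min(1491.8, 902.9, 705.6) = 705.6 kN → net-section rupture.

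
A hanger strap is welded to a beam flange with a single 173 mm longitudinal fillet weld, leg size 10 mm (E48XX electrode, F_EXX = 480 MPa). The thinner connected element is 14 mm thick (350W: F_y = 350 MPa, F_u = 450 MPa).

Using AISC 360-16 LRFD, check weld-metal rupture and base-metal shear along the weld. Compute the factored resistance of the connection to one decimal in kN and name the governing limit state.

Weld metal: throat = 0.707×10 = 7.07 mm, L = 173 mm. φR_n = 0.75 × 0.6 × 480 × 7.07 × 173 = 264.2 kN.
Base metal shear (14 mm plate): yield φR_n = 1.0×0.6×350×14×173 = 508.6 kN; rupture φR_n = 0.75×0.6×450×14×173 = 490.5 kN; take 490.5 kN (rupture).
Governing: min(264.2, 490.5) = 264.2 kN → weld metal.

264.2 kN (weld metal governs)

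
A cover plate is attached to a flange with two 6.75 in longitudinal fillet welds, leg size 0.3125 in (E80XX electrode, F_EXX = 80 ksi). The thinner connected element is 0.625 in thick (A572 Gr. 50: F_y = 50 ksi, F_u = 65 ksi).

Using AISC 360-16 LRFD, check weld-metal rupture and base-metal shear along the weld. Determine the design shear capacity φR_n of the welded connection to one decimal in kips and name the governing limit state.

Weld metal: throat = 0.707×0.3125 = 0.22094 in, L = 2×6.75 = 13.5 in. φR_n = 0.75 × 0.6 × 80 × 0.22094 × 13.5 = 107.4 kips.
Base metal shear (0.625 in plate): yield φR_n = 1.0×0.6×50×0.625×13.5 = 253.1 kips; rupture φR_n = 0.75×0.6×65×0.625×13.5 = 246.8 kips; take 246.8 kips (rupture).
Governing: min(107.4, 246.8) = 107.4 kips → weld metal.

107.4 kips (weld metal governs)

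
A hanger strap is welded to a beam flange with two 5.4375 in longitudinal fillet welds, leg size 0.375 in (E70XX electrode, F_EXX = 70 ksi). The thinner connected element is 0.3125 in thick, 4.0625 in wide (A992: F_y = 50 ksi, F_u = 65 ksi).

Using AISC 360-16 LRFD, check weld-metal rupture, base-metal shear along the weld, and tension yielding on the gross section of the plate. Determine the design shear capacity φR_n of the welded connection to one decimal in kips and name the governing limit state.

Weld metal: throat = 0.707×0.375 = 0.26513 in, L = 2×5.4375 = 10.875 in. φR_n = 0.75 × 0.6 × 70 × 0.26513 × 10.875 = 90.8 kips.
Base metal shear (0.3125 in plate): yield φR_n = 1.0×0.6×50×0.3125×10.875 = 102.0 kips; rupture φR_n = 0.75×0.6×65×0.3125×10.875 = 99.4 kips; take 99.4 kips (rupture).
Tension yield (gross): A_g = 4.0625×0.3125 = 1.2695 in². φR_n = 0.90 × 50 × 1.2695 = 57.1 kips.
Governing: min(90.8, 99.4, 57.1) = 57.1 kips → gross-section yield.

57.1 kips (gross-section yield governs)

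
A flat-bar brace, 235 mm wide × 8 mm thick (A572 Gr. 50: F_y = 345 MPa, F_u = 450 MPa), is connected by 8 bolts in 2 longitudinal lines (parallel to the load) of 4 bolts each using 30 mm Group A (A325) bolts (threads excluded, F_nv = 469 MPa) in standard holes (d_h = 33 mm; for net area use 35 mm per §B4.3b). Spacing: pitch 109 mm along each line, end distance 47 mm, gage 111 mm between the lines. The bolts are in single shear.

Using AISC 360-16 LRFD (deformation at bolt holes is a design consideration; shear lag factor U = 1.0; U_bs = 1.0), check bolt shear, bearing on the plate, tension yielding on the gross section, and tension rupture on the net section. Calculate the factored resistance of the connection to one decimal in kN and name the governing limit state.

445.5 kN (net-section rupture governs)

Bolt shear: A_b = π(30)²/4 = 706.86 mm². φR_n = 0.75 × 469 × 706.86 × 8 × 1 = 1989.1 kN.
Bearing (8 mm plate, F_u = 450 MPa): end bolts L_c = 47 − 33/2 = 30.5, R_n = min(1.2×30.5×8×450, 2.4×30×8×450) = 131.76 kN/bolt; interior L_c = 109 − 33 = 76, R_n = 259.2 kN/bolt. φR_n = 0.75 × (2×131.76 + 6×259.2) = 1364.0 kN.
Tension yield (gross): A_g = 235×8 = 1880 mm². φR_n = 0.90 × 345 × 1880 = 583.7 kN.
Tension rupture (net): A_n = (235 − 2×35)×8 = 1320 mm² (U = 1.0, A_e = A_n). φR_n = 0.75 × 450 × 1320 = 445.5 kN.
Governing: min(1989.1, 1364.0, 583.7, 445.5) = 445.5 kN → net-section rupture.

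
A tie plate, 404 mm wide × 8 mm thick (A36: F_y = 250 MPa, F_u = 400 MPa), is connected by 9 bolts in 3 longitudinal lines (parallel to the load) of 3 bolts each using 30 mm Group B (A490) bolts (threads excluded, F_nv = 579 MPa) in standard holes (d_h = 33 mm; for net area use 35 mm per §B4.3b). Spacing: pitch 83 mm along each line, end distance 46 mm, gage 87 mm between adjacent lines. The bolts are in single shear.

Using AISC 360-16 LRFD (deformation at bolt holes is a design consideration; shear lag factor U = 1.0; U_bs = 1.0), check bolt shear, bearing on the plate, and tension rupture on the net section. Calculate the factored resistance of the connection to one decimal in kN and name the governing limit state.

717.6 kN (net-section rupture governs)

Bolt shear: A_b = π(30)²/4 = 706.86 mm². φR_n = 0.75 × 579 × 706.86 × 9 × 1 = 2762.6 kN.
Bearing (8 mm plate, F_u = 400 MPa): end bolts L_c = 46 − 33/2 = 29.5, R_n = min(1.2×29.5×8×400, 2.4×30×8×400) = 113.28 kN/bolt; interior L_c = 83 − 33 = 50, R_n = 192 kN/bolt. φR_n = 0.75 × (3×113.28 + 6×192) = 1118.9 kN.
Tension rupture (net): A_n = (404 − 3×35)×8 = 2392 mm² (U = 1.0, A_e = A_n). φR_n = 0.75 × 400 × 2392 = 717.6 kN.
Governing: min(2762.6, 1118.9, 717.6) = 717.6 kN → net-section rupture.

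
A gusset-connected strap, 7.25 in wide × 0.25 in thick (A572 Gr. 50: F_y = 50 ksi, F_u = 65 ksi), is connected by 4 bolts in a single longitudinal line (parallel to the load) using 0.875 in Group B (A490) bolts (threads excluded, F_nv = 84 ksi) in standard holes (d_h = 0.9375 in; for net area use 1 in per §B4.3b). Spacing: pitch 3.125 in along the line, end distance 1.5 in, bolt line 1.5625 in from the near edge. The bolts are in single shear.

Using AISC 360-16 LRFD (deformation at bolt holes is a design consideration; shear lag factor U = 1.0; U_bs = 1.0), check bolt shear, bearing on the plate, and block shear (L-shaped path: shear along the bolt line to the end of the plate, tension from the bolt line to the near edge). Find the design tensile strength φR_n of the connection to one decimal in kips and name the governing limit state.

Bolt shear: A_b = π(0.875)²/4 = 0.60132 in². φR_n = 0.75 × 84 × 0.60132 × 4 × 1 = 151.5 kips.
Bearing (0.25 in plate, F_u = 65 ksi): end bolts L_c = 1.5 − 0.9375/2 = 1.03125, R_n = min(1.2×1.03125×0.25×65, 2.4×0.875×0.25×65) = 20.109 kips/bolt; interior L_c = 3.125 − 0.9375 = 2.1875, R_n = 34.125 kips/bolt. φR_n = 0.75 × (1×20.109 + 3×34.125) = 91.9 kips.
Block shear: shear path 1×[1.5+3×3.125] = 1×10.875 in, A_gv = 2.7188, A_nv = 1×(10.875 − 3.5×1)×0.25 = 1.8438 in²; tension to near edge: (1.5625 − 0.5×1)×0.25 = 0.26563 in². R_n = min(0.6×65×1.8438, 0.6×50×2.7188) + 1.0×65×0.26563 = min(71.908, 81.564) + 17.266 = 89.174 kips. φR_n = 0.75 × 89.174 = 66.9 kips.
Governing: min(151.5, 91.9, 66.9) = 66.9 kips → block shear.

66.9 kips (block shear governs)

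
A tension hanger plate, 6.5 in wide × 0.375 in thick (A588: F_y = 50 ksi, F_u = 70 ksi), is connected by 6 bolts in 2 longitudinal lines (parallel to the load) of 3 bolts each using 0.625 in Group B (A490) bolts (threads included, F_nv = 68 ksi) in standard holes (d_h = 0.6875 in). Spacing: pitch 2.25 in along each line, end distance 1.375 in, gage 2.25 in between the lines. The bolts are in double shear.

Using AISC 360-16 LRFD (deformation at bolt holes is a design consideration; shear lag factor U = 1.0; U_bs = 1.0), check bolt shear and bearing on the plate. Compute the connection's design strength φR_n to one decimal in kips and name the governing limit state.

Bolt shear: A_b = π(0.625)²/4 = 0.3068 in². φR_n = 0.75 × 68 × 0.3068 × 6 × 2 = 187.8 kips.
Bearing (0.375 in plate, F_u = 70 ksi): end bolts L_c = 1.375 − 0.6875/2 = 1.03125, R_n = min(1.2×1.03125×0.375×70, 2.4×0.625×0.375×70) = 32.484 kips/bolt; interior L_c = 2.25 − 0.6875 = 1.5625, R_n = 39.375 kips/bolt. φR_n = 0.75 × (2×32.484 + 4×39.375) = 166.9 kips.
Governing: min(187.8, 166.9) = 166.9 kips → bearing.

166.9 kips (bearing governs)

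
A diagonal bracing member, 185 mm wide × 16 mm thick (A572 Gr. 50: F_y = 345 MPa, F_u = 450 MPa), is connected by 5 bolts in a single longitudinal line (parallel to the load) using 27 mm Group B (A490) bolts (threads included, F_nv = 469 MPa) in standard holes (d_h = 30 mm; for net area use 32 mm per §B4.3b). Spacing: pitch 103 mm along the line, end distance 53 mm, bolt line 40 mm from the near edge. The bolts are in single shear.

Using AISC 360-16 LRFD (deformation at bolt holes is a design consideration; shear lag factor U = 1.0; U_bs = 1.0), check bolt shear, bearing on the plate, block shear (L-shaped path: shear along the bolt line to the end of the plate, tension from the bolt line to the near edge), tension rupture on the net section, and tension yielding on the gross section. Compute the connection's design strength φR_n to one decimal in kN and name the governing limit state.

Bolt shear: A_b = π(27)²/4 = 572.56 mm². φR_n = 0.75 × 469 × 572.56 × 5 × 1 = 1007.0 kN.
Bearing (16 mm plate, F_u = 450 MPa): end bolts L_c = 53 − 30/2 = 38, R_n = min(1.2×38×16×450, 2.4×27×16×450) = 328.32 kN/bolt; interior L_c = 103 − 30 = 73, R_n = 466.56 kN/bolt. φR_n = 0.75 × (1×328.32 + 4×466.56) = 1645.9 kN.
Block shear: shear path 1×[53+4×103] = 1×465 mm, A_gv = 7440, A_nv = 1×(465 − 4.5×32)×16 = 5136 mm²; tension to near edge: (40 − 0.5×32)×16 = 384 mm². R_n = min(0.6×450×5136, 0.6×345×7440) + 1.0×450×384 = min(1386.7, 1540.1) + 172.8 = 1559.5 kN. φR_n = 0.75 × 1559.5 = 1169.6 kN.
Tension rupture (net): A_n = (185 − 1×32)×16 = 2448 mm² (U = 1.0, A_e = A_n). φR_n = 0.75 × 450 × 2448 = 826.2 kN.
Tension yield (gross): A_g = 185×16 = 2960 mm². φR_n = 0.90 × 345 × 2960 = 919.1 kN.
Governing: min(1007.0, 1645.9, 1169.6, 826.2, 919.1) = 826.2 kN → net-section rupture.

826.2 kN (net-section rupture governs)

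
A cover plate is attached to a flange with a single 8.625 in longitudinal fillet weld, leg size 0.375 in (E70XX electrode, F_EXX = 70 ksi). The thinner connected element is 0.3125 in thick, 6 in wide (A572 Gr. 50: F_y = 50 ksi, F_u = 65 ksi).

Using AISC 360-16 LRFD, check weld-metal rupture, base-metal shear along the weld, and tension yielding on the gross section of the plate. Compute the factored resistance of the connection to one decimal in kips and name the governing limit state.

Weld metal: throat = 0.707×0.375 = 0.26513 in, L = 8.625 in. φR_n = 0.75 × 0.6 × 70 × 0.26513 × 8.625 = 72.0 kips.
Base metal shear (0.3125 in plate): yield φR_n = 1.0×0.6×50×0.3125×8.625 = 80.9 kips; rupture φR_n = 0.75×0.6×65×0.3125×8.625 = 78.8 kips; take 78.8 kips (rupture).
Tension yield (gross): A_g = 6×0.3125 = 1.875 in². φR_n = 0.90 × 50 × 1.875 = 84.4 kips.
Governing: min(72.0, 78.8, 84.4) = 72.0 kips → weld metal.

72.0 kips (weld metal governs)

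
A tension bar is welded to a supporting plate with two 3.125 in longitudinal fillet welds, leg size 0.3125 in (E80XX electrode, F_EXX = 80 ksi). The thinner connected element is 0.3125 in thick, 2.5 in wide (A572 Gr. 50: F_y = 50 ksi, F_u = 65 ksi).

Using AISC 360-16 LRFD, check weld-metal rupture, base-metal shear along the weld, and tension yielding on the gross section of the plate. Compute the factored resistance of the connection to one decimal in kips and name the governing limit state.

35.2 kips (gross-section yield governs)

Weld metal: throat = 0.707×0.3125 = 0.22094 in, L = 2×3.125 = 6.25 in. φR_n = 0.75 × 0.6 × 80 × 0.22094 × 6.25 = 49.7 kips.
Base metal shear (0.3125 in plate): yield φR_n = 1.0×0.6×50×0.3125×6.25 = 58.6 kips; rupture φR_n = 0.75×0.6×65×0.3125×6.25 = 57.1 kips; take 57.1 kips (rupture).
Tension yield (gross): A_g = 2.5×0.3125 = 0.78125 in². φR_n = 0.90 × 50 × 0.78125 = 35.2 kips.
Governing: min(49.7, 57.1, 35.2) = 35.2 kips → gross-section yield.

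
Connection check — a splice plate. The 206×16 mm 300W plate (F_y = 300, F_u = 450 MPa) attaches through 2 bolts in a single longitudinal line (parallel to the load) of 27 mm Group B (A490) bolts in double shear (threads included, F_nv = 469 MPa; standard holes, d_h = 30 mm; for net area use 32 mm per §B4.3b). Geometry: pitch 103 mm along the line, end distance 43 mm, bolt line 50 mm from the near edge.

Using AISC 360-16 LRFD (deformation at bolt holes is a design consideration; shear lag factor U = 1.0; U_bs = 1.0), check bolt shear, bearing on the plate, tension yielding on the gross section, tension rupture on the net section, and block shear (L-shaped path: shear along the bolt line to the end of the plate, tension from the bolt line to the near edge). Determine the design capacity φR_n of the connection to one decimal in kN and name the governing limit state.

Bolt shear: A_b = π(27)²/4 = 572.56 mm². φR_n = 0.75 × 469 × 572.56 × 2 × 2 = 805.6 kN.
Bearing (16 mm plate, F_u = 450 MPa): end bolts L_c = 43 − 30/2 = 28, R_n = min(1.2×28×16×450, 2.4×27×16×450) = 241.92 kN/bolt; interior L_c = 103 − 30 = 73, R_n = 466.56 kN/bolt. φR_n = 0.75 × (1×241.92 + 1×466.56) = 531.4 kN.
Tension yield (gross): A_g = 206×16 = 3296 mm². φR_n = 0.90 × 300 × 3296 = 889.9 kN.
Tension rupture (net): A_n = (206 − 1×32)×16 = 2784 mm² (U = 1.0, A_e = A_n). φR_n = 0.75 × 450 × 2784 = 939.6 kN.
Block shear: shear path 1×[43+1×103] = 1×146 mm, A_gv = 2336, A_nv = 1×(146 − 1.5×32)×16 = 1568 mm²; tension to near edge: (50 − 0.5×32)×16 = 544 mm². R_n = min(0.6×450×1568, 0.6×300×2336) + 1.0×450×544 = min(423.36, 420.48) + 244.8 = 665.28 kN. φR_n = 0.75 × 665.28 = 499.0 kN.
Governing: min(805.6, 531.4, 889.9, 939.6, 499.0) = 499.0 kN → block shear.

499.0 kN (block shear governs)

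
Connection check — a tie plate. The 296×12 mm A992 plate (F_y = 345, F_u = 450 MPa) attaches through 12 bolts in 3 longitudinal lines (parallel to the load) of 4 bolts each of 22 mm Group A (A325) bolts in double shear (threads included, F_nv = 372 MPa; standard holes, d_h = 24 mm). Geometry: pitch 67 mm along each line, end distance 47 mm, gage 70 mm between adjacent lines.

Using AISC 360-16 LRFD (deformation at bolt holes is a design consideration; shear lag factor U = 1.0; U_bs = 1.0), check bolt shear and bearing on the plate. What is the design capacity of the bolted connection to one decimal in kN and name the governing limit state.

2391.1 kN (bearing governs)

Bolt shear: A_b = π(22)²/4 = 380.13 mm². φR_n = 0.75 × 372 × 380.13 × 12 × 2 = 2545.4 kN.
Bearing (12 mm plate, F_u = 450 MPa): end bolts L_c = 47 − 24/2 = 35, R_n = min(1.2×35×12×450, 2.4×22×12×450) = 226.8 kN/bolt; interior L_c = 67 − 24 = 43, R_n = 278.64 kN/bolt. φR_n = 0.75 × (3×226.8 + 9×278.64) = 2391.1 kN.
Governing: min(2545.4, 2391.1) = 2391.1 kN → bearing.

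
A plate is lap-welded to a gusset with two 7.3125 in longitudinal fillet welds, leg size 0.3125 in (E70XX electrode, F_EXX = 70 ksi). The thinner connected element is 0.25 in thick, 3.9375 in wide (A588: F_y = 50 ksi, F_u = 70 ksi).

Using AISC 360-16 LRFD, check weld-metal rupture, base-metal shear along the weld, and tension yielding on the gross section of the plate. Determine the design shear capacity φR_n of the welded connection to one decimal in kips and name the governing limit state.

44.3 kips (gross-section yield governs)

Weld metal: throat = 0.707×0.3125 = 0.22094 in, L = 2×7.3125 = 14.625 in. φR_n = 0.75 × 0.6 × 70 × 0.22094 × 14.625 = 101.8 kips.
Base metal shear (0.25 in plate): yield φR_n = 1.0×0.6×50×0.25×14.625 = 109.7 kips; rupture φR_n = 0.75×0.6×70×0.25×14.625 = 115.2 kips; take 109.7 kips (yield).
Tension yield (gross): A_g = 3.9375×0.25 = 0.98438 in². φR_n = 0.90 × 50 × 0.98438 = 44.3 kips.
Governing: min(101.8, 109.7, 44.3) = 44.3 kips → gross-section yield.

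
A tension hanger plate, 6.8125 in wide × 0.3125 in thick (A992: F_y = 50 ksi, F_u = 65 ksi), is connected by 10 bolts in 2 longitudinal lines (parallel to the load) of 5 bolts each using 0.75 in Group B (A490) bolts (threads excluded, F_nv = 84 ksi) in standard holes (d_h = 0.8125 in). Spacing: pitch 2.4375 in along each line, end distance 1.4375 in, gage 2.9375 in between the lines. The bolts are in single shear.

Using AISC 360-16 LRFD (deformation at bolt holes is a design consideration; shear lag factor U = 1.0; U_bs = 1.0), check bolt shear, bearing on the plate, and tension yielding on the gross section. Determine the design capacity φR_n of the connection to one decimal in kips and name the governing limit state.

95.8 kips (gross-section yield governs)

Bolt shear: A_b = π(0.75)²/4 = 0.44179 in². φR_n = 0.75 × 84 × 0.44179 × 10 × 1 = 278.3 kips.
Bearing (0.3125 in plate, F_u = 65 ksi): end bolts L_c = 1.4375 − 0.8125/2 = 1.03125, R_n = min(1.2×1.03125×0.3125×65, 2.4×0.75×0.3125×65) = 25.137 kips/bolt; interior L_c = 2.4375 − 0.8125 = 1.625, R_n = 36.563 kips/bolt. φR_n = 0.75 × (2×25.137 + 8×36.563) = 257.1 kips.
Tension yield (gross): A_g = 6.8125×0.3125 = 2.1289 in². φR_n = 0.90 × 50 × 2.1289 = 95.8 kips.
Governing: min(278.3, 257.1, 95.8) = 95.8 kips → gross-section yield.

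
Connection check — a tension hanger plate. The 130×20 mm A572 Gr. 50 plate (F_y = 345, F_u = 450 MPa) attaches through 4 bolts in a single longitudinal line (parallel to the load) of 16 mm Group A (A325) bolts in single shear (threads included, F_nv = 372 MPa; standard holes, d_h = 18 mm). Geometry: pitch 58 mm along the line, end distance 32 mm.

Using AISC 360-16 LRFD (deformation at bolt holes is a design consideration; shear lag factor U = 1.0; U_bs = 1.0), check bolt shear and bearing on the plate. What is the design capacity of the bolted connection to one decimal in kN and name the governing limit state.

Bolt shear: A_b = π(16)²/4 = 201.06 mm². φR_n = 0.75 × 372 × 201.06 × 4 × 1 = 224.4 kN.
Bearing (20 mm plate, F_u = 450 MPa): end bolts L_c = 32 − 18/2 = 23, R_n = min(1.2×23×20×450, 2.4×16×20×450) = 248.4 kN/bolt; interior L_c = 58 − 18 = 40, R_n = 345.6 kN/bolt. φR_n = 0.75 × (1×248.4 + 3×345.6) = 963.9 kN.
Governing: min(224.4, 963.9) = 224.4 kN → bolt shear.

224.4 kN (bolt shear governs)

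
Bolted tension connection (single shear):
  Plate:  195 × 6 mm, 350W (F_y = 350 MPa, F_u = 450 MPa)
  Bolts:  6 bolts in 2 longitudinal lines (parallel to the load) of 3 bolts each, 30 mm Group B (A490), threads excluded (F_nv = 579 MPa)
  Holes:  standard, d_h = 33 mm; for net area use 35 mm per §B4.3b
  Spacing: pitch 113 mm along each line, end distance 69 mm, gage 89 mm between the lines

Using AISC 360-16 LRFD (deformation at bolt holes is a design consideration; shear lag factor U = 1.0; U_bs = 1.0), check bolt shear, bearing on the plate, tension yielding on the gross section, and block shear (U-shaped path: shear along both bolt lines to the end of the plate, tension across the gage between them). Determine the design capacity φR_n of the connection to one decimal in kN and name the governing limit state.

368.6 kN (gross-section yield governs)

Bolt shear: A_b = π(30)²/4 = 706.86 mm². φR_n = 0.75 × 579 × 706.86 × 6 × 1 = 1841.7 kN.
Bearing (6 mm plate, F_u = 450 MPa): end bolts L_c = 69 − 33/2 = 52.5, R_n = min(1.2×52.5×6×450, 2.4×30×6×450) = 170.1 kN/bolt; interior L_c = 113 − 33 = 80, R_n = 194.4 kN/bolt. φR_n = 0.75 × (2×170.1 + 4×194.4) = 838.4 kN.
Tension yield (gross): A_g = 195×6 = 1170 mm². φR_n = 0.90 × 350 × 1170 = 368.6 kN.
Block shear: shear path 2×[69+2×113] = 2×295 mm, A_gv = 3540, A_nv = 2×(295 − 2.5×35)×6 = 2490 mm²; tension across gage: (89 − 1×35)×6 = 324 mm². R_n = min(0.6×450×2490, 0.6×350×3540) + 1.0×450×324 = min(672.3, 743.4) + 145.8 = 818.1 kN. φR_n = 0.75 × 818.1 = 613.6 kN.
Governing: min(1841.7, 838.4, 368.6, 613.6) = 368.6 kN → gross-section yield.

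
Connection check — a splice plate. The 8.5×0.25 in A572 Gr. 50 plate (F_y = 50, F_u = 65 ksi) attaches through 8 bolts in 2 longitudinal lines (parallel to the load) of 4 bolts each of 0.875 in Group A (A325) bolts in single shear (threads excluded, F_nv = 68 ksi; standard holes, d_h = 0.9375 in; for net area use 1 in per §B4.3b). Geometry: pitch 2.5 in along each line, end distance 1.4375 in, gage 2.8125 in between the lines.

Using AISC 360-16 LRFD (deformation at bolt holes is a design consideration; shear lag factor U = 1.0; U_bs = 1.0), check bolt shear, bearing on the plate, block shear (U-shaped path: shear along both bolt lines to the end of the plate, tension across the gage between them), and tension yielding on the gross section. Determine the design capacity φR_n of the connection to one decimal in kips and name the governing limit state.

95.6 kips (gross-section yield governs)

Bolt shear: A_b = π(0.875)²/4 = 0.60132 in². φR_n = 0.75 × 68 × 0.60132 × 8 × 1 = 245.3 kips.
Bearing (0.25 in plate, F_u = 65 ksi): end bolts L_c = 1.4375 − 0.9375/2 = 0.96875, R_n = min(1.2×0.96875×0.25×65, 2.4×0.875×0.25×65) = 18.891 kips/bolt; interior L_c = 2.5 − 0.9375 = 1.5625, R_n = 30.469 kips/bolt. φR_n = 0.75 × (2×18.891 + 6×30.469) = 165.4 kips.
Block shear: shear path 2×[1.4375+3×2.5] = 2×8.9375 in, A_gv = 4.4688, A_nv = 2×(8.9375 − 3.5×1)×0.25 = 2.7188 in²; tension across gage: (2.8125 − 1×1)×0.25 = 0.45313 in². R_n = min(0.6×65×2.7188, 0.6×50×4.4688) + 1.0×65×0.45313 = min(106.03, 134.06) + 29.453 = 135.48 kips. φR_n = 0.75 × 135.48 = 101.6 kips.
Tension yield (gross): A_g = 8.5×0.25 = 2.125 in². φR_n = 0.90 × 50 × 2.125 = 95.6 kips.
Governing: min(245.3, 165.4, 101.6, 95.6) = 95.6 kips → gross-section yield.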